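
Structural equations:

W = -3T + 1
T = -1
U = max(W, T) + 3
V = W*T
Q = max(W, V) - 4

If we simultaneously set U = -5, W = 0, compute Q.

-4

Setting U = -5, W = 0 by intervention discards those variables' equations.
V = W*T  [with W=0, T=-1]  = 0
Q = max(W, V) - 4  [with W=0, V=0]  = -4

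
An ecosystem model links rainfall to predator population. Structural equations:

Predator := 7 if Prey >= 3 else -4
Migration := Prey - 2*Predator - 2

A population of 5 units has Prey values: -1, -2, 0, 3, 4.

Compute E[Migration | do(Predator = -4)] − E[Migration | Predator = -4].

1.8

The intervention sets Predator=-4 in all 5 units regardless of Prey. Recomputing Migration per unit gives 5, 4, 6, 9, 10; average 6.8.
Conditioning on Predator=-4 selects the 3 unit(s) with Prey ∈ {-1, -2, 0}. Their Migration values: 5, 4, 6. Mean = 5.
Difference = 6.8 − 5 = 1.8.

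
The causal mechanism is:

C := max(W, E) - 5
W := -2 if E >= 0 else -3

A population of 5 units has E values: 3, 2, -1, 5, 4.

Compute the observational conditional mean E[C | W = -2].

Observing W=-2 restricts to units where W's equation naturally yields -2: E ∈ {3, 2, 5, 4}. In that subpopulation C = -2, -3, 0, -1, mean -1.5.

-1.5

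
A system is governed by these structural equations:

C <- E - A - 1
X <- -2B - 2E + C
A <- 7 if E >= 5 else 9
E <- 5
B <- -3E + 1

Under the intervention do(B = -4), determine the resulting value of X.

-5

do(B=-4) replaces the equation B <- -3E + 1 with the constant B = -4.
A = 7 if E >= 5 else 9  [with E=5]  = 7
C = E - A - 1  [with E=5, A=7]  = -3
X = -2B - 2E + C  [with B=-4, E=5, C=-3]  = -5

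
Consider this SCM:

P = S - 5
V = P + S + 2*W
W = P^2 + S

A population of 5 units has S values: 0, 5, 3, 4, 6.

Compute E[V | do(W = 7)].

16.2

do(W=7) breaks W's dependence on S. With W=7 fixed, V across the units is 9, 19, 15, 17, 21, mean 16.2.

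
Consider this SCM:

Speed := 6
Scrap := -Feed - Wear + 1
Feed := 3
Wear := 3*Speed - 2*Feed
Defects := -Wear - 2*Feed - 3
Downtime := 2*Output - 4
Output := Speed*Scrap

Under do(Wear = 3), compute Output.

-30

The intervention breaks the incoming arrows to Wear: Wear := 3*Speed - 2*Feed no longer applies, and Wear = 3.
Scrap = -Feed - Wear + 1  [with Feed=3, Wear=3]  = -5
Output = Speed*Scrap  [with Speed=6, Scrap=-5]  = -30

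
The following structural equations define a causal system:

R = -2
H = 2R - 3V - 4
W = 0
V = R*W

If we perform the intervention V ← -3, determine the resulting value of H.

1

The intervention breaks the incoming arrows to V: V = R*W no longer applies, and V = -3.
H = 2R - 3V - 4  [with R=-2, V=-3]  = 1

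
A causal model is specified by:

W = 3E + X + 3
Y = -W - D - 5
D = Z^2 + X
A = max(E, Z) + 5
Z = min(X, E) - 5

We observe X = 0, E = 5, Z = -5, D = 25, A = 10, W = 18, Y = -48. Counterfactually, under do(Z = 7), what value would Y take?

-72

The intervention breaks the incoming arrows to Z: Z = min(X, E) - 5 no longer applies, and Z = 7.
D = Z^2 + X  [with Z=7, X=0]  = 49
W = 3E + X + 3  [with E=5, X=0]  = 18
Y = -W - D - 5  [with W=18, D=49]  = -72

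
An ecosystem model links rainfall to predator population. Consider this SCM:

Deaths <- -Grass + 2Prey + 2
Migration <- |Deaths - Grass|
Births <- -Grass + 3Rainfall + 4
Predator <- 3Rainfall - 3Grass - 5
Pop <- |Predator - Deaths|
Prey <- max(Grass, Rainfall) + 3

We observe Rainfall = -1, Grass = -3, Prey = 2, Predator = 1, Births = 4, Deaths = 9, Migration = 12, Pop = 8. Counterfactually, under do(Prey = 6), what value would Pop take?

16

The intervention breaks the incoming arrows to Prey: Prey <- max(Grass, Rainfall) + 3 no longer applies, and Prey = 6.
Predator = 3Rainfall - 3Grass - 5  [with Rainfall=-1, Grass=-3]  = 1
Deaths = -Grass + 2Prey + 2  [with Grass=-3, Prey=6]  = 17
Pop = |Predator - Deaths|  [with Predator=1, Deaths=17]  = 16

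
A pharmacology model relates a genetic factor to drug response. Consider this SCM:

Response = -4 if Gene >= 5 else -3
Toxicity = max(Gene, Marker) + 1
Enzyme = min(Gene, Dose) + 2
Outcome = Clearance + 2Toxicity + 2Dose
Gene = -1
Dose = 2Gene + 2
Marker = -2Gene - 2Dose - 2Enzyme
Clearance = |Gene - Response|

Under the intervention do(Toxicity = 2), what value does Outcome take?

6

Intervening sets Toxicity = 2 and removes its equation (Toxicity = max(Gene, Marker) + 1).
Dose = 2Gene + 2  [with Gene=-1]  = 0
Response = -4 if Gene >= 5 else -3  [with Gene=-1]  = -3
Clearance = |Gene - Response|  [with Gene=-1, Response=-3]  = 2
Outcome = Clearance + 2Toxicity + 2Dose  [with Clearance=2, Toxicity=2, Dose=0]  = 6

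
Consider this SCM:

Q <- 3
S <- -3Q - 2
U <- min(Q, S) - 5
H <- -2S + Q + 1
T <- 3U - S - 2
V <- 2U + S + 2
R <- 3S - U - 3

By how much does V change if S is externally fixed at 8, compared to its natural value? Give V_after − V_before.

47

Under do(S=8), the mechanism S <- -3Q - 2 is discarded; S is fixed at 8.
U = min(Q, S) - 5  [with Q=3, S=8]  = -2
V = 2U + S + 2  [with U=-2, S=8]  = 6
Without intervention: S = -3Q - 2  [with Q=3]  = -11; U = min(Q, S) - 5  [with Q=3, S=-11]  = -16; V = 2U + S + 2  [with U=-16, S=-11]  = -41.
Change = 6 − (-41) = 47.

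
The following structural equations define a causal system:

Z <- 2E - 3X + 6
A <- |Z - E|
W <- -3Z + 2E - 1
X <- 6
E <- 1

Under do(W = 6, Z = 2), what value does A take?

The joint intervention fixes W = 6, Z = 2, removing each variable's own equation.
A = |Z - E|  [with Z=2, E=1]  = 1

1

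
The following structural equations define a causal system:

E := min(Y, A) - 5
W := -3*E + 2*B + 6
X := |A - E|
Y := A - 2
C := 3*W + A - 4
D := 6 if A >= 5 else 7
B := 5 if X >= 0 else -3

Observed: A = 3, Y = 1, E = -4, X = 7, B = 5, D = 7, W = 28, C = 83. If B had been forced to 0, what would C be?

53

do(B=0) replaces the equation B := 5 if X >= 0 else -3 with the constant B = 0.
Y = A - 2  [with A=3]  = 1
E = min(Y, A) - 5  [with Y=1, A=3]  = -4
W = -3*E + 2*B + 6  [with E=-4, B=0]  = 18
C = 3*W + A - 4  [with W=18, A=3]  = 53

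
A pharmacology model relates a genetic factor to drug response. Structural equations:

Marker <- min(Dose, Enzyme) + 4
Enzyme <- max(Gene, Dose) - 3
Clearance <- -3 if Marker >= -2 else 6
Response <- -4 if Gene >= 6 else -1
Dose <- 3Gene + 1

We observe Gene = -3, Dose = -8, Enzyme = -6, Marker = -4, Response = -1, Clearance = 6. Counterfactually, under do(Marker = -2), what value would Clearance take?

Under do(Marker=-2), the mechanism Marker <- min(Dose, Enzyme) + 4 is discarded; Marker is fixed at -2.
Clearance = -3 if Marker >= -2 else 6  [with Marker=-2]  = -3

-3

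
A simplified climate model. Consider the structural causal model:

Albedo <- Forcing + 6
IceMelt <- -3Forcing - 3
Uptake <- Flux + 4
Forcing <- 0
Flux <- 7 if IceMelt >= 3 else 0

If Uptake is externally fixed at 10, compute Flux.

The intervention breaks the incoming arrows to Uptake: Uptake <- Flux + 4 no longer applies, and Uptake = 10.
Since Flux is not a descendant of the intervened variable, it is unaffected.
IceMelt = -3Forcing - 3  [with Forcing=0]  = -3
Flux = 7 if IceMelt >= 3 else 0  [with IceMelt=-3]  = 0

0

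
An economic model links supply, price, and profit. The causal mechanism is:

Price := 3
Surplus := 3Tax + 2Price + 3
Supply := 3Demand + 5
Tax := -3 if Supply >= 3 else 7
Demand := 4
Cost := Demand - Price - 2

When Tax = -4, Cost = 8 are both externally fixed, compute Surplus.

Setting Tax = -4, Cost = 8 by intervention discards those variables' equations.
Surplus = 3Tax + 2Price + 3  [with Tax=-4, Price=3]  = -3

-3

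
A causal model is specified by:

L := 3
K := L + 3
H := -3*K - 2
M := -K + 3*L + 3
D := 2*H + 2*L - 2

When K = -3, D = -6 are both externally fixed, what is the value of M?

15

The joint intervention fixes K = -3, D = -6, removing each variable's own equation.
M = -K + 3*L + 3  [with K=-3, L=3]  = 15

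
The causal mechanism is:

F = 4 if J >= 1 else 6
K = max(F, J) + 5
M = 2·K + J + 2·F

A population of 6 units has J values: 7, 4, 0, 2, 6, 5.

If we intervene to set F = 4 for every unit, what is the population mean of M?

32

The intervention sets F=4 in all 6 units regardless of J. Recomputing M per unit gives 39, 30, 26, 28, 36, 33; average 32.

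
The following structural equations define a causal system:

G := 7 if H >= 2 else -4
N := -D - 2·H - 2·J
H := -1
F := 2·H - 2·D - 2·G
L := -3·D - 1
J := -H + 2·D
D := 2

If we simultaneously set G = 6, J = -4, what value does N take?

Under do(G = 6, J = -4), each intervened variable's structural equation is replaced by its fixed value.
N = -D - 2·H - 2·J  [with D=2, H=-1, J=-4]  = 8

8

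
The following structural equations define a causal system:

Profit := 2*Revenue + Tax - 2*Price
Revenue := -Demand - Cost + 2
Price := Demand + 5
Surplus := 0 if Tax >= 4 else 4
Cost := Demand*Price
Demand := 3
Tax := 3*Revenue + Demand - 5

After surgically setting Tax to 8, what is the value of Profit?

-58

The intervention breaks the incoming arrows to Tax: Tax := 3*Revenue + Demand - 5 no longer applies, and Tax = 8.
Price = Demand + 5  [with Demand=3]  = 8
Cost = Demand*Price  [with Demand=3, Price=8]  = 24
Revenue = -Demand - Cost + 2  [with Demand=3, Cost=24]  = -25
Profit = 2*Revenue + Tax - 2*Price  [with Revenue=-25, Tax=8, Price=8]  = -58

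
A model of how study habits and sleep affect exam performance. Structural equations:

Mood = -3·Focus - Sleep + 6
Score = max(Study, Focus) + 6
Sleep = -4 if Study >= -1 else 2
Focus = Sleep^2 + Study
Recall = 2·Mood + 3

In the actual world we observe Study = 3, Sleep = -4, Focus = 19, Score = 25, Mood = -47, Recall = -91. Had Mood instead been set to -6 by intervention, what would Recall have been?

-9

The intervention breaks the incoming arrows to Mood: Mood = -3·Focus - Sleep + 6 no longer applies, and Mood = -6.
Recall = 2·Mood + 3  [with Mood=-6]  = -9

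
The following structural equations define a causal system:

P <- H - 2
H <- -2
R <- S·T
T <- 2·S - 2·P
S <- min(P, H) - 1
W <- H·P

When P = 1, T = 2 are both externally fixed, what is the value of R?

-6

Setting P = 1, T = 2 by intervention discards those variables' equations.
S = min(P, H) - 1  [with P=1, H=-2]  = -3
R = S·T  [with S=-3, T=2]  = -6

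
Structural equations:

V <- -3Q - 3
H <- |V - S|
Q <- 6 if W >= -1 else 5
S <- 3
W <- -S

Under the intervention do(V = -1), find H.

4

Intervening sets V = -1 and removes its equation (V <- -3Q - 3).
H = |V - S|  [with V=-1, S=3]  = 4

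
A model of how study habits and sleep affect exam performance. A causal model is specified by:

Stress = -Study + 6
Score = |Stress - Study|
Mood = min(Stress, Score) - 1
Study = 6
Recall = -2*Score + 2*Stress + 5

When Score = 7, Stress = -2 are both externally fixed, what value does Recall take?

Setting Score = 7, Stress = -2 by intervention discards those variables' equations.
Recall = -2*Score + 2*Stress + 5  [with Score=7, Stress=-2]  = -13

-13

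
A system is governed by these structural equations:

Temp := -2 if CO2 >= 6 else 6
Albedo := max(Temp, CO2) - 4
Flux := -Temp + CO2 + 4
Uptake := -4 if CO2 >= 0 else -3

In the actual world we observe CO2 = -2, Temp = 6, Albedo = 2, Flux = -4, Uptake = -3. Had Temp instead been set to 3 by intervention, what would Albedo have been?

The intervention breaks the incoming arrows to Temp: Temp := -2 if CO2 >= 6 else 6 no longer applies, and Temp = 3.
Albedo = max(Temp, CO2) - 4  [with Temp=3, CO2=-2]  = -1

-1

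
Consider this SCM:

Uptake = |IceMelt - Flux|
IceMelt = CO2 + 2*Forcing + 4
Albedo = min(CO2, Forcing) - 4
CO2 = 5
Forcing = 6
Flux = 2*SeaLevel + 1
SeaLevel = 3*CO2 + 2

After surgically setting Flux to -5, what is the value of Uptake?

Intervening sets Flux = -5 and removes its equation (Flux = 2*SeaLevel + 1).
IceMelt = CO2 + 2*Forcing + 4  [with CO2=5, Forcing=6]  = 21
Uptake = |IceMelt - Flux|  [with IceMelt=21, Flux=-5]  = 26

26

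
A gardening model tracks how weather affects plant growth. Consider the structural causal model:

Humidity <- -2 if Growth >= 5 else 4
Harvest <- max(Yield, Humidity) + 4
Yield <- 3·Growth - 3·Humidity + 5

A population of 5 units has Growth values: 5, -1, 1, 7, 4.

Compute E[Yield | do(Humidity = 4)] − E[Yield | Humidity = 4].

5.6

Every unit gets Humidity=4 under the intervention. Yield values become 8, -10, -4, 14, 5; E[Yield|do(Humidity=4)] = 2.6.
Observing Humidity=4 restricts to units where Humidity's equation naturally yields 4: Growth ∈ {-1, 1, 4}. In that subpopulation Yield = -10, -4, 5, mean -3.
Difference = 2.6 − (-3) = 5.6.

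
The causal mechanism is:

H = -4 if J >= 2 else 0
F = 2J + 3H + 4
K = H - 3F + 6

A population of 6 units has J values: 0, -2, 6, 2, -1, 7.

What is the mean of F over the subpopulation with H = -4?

2

E[F|H=-4] averages over only the 3 units with H=-4 (J = 6, 2, 7): F = 4, -4, 6, mean 2.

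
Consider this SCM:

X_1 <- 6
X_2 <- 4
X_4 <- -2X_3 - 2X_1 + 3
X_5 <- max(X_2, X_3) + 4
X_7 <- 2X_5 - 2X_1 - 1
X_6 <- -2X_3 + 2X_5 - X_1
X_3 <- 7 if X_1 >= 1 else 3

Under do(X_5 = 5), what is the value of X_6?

The intervention breaks the incoming arrows to X_5: X_5 <- max(X_2, X_3) + 4 no longer applies, and X_5 = 5.
X_3 = 7 if X_1 >= 1 else 3  [with X_1=6]  = 7
X_6 = -2X_3 + 2X_5 - X_1  [with X_3=7, X_5=5, X_1=6]  = -10

-10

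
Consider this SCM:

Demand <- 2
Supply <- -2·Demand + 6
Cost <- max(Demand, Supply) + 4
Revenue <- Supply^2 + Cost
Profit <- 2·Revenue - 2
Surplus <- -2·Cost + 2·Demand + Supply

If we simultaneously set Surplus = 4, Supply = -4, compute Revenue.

Under do(Surplus = 4, Supply = -4), each intervened variable's structural equation is replaced by its fixed value.
Cost = max(Demand, Supply) + 4  [with Demand=2, Supply=-4]  = 6
Revenue = Supply^2 + Cost  [with Supply=-4, Cost=6]  = 22

22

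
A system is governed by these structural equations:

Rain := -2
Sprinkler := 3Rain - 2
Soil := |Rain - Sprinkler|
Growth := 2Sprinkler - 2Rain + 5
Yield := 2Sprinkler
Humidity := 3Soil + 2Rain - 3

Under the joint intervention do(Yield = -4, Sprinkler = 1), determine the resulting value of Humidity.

2

The joint intervention fixes Yield = -4, Sprinkler = 1, removing each variable's own equation.
Soil = |Rain - Sprinkler|  [with Rain=-2, Sprinkler=1]  = 3
Humidity = 3Soil + 2Rain - 3  [with Soil=3, Rain=-2]  = 2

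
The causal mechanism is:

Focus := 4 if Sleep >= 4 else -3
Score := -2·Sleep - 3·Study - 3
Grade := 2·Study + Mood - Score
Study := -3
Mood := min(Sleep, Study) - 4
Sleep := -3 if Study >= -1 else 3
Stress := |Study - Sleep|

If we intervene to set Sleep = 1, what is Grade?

-17

Under do(Sleep=1), the mechanism Sleep := -3 if Study >= -1 else 3 is discarded; Sleep is fixed at 1.
Score = -2·Sleep - 3·Study - 3  [with Sleep=1, Study=-3]  = 4
Mood = min(Sleep, Study) - 4  [with Sleep=1, Study=-3]  = -7
Grade = 2·Study + Mood - Score  [with Study=-3, Mood=-7, Score=4]  = -17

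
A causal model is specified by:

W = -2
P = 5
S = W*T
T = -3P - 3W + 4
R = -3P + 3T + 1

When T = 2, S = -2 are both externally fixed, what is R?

-8

Setting T = 2, S = -2 by intervention discards those variables' equations.
R = -3P + 3T + 1  [with P=5, T=2]  = -8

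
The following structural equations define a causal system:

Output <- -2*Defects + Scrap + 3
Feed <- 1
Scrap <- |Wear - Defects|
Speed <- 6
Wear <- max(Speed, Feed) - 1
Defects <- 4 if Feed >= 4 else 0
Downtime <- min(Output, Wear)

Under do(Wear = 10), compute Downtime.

The intervention breaks the incoming arrows to Wear: Wear <- max(Speed, Feed) - 1 no longer applies, and Wear = 10.
Defects = 4 if Feed >= 4 else 0  [with Feed=1]  = 0
Scrap = |Wear - Defects|  [with Wear=10, Defects=0]  = 10
Output = -2*Defects + Scrap + 3  [with Defects=0, Scrap=10]  = 13
Downtime = min(Output, Wear)  [with Output=13, Wear=10]  = 10

10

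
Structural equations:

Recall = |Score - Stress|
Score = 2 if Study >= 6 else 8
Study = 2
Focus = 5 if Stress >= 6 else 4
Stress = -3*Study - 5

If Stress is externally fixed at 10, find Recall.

do(Stress=10) replaces the equation Stress = -3*Study - 5 with the constant Stress = 10.
Score = 2 if Study >= 6 else 8  [with Study=2]  = 8
Recall = |Score - Stress|  [with Score=8, Stress=10]  = 2

2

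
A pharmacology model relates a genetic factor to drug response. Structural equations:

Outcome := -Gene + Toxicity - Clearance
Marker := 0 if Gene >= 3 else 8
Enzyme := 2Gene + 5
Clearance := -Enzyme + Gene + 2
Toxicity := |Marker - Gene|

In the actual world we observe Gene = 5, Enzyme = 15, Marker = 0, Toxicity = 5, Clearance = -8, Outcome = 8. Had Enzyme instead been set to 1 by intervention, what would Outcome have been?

-6

Under do(Enzyme=1), the mechanism Enzyme := 2Gene + 5 is discarded; Enzyme is fixed at 1.
Marker = 0 if Gene >= 3 else 8  [with Gene=5]  = 0
Toxicity = |Marker - Gene|  [with Marker=0, Gene=5]  = 5
Clearance = -Enzyme + Gene + 2  [with Enzyme=1, Gene=5]  = 6
Outcome = -Gene + Toxicity - Clearance  [with Gene=5, Toxicity=5, Clearance=6]  = -6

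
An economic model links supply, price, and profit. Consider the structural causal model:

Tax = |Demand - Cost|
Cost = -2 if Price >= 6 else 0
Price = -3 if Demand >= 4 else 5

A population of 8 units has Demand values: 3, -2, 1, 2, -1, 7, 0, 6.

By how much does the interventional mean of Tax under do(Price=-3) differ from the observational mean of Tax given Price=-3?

-3.75

Every unit gets Price=-3 under the intervention. Tax values become 3, 2, 1, 2, 1, 7, 0, 6; E[Tax|do(Price=-3)] = 2.75.
Observing Price=-3 restricts to units where Price's equation naturally yields -3: Demand ∈ {7, 6}. In that subpopulation Tax = 7, 6, mean 6.5.
Difference = 2.75 − 6.5 = -3.75.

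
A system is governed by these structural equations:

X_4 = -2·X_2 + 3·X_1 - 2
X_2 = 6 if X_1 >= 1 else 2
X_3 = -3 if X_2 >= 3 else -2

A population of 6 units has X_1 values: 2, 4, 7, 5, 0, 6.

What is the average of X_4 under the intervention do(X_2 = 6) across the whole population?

-2

The intervention sets X_2=6 in all 6 units regardless of X_1. Recomputing X_4 per unit gives -8, -2, 7, 1, -14, 4; average -2.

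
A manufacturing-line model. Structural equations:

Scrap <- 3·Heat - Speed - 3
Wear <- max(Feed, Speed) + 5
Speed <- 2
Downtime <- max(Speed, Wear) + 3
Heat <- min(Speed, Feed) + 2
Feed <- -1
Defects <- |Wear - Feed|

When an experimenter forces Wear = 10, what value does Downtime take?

The intervention breaks the incoming arrows to Wear: Wear <- max(Feed, Speed) + 5 no longer applies, and Wear = 10.
Downtime = max(Speed, Wear) + 3  [with Speed=2, Wear=10]  = 13

13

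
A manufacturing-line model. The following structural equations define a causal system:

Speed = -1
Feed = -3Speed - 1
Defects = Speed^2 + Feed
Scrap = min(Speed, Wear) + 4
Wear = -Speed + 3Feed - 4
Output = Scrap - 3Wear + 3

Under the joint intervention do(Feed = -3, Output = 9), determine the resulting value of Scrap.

Setting Feed = -3, Output = 9 by intervention discards those variables' equations.
Wear = -Speed + 3Feed - 4  [with Speed=-1, Feed=-3]  = -12
Scrap = min(Speed, Wear) + 4  [with Speed=-1, Wear=-12]  = -8

-8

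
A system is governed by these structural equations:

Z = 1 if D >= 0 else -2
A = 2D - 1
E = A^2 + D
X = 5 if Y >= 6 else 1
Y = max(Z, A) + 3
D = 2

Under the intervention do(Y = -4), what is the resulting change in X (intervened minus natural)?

Intervening sets Y = -4 and removes its equation (Y = max(Z, A) + 3).
X = 5 if Y >= 6 else 1  [with Y=-4]  = 1
Without intervention: A = 2D - 1  [with D=2]  = 3; Z = 1 if D >= 0 else -2  [with D=2]  = 1; Y = max(Z, A) + 3  [with Z=1, A=3]  = 6; X = 5 if Y >= 6 else 1  [with Y=6]  = 5.
Change = 1 − 5 = -4.

-4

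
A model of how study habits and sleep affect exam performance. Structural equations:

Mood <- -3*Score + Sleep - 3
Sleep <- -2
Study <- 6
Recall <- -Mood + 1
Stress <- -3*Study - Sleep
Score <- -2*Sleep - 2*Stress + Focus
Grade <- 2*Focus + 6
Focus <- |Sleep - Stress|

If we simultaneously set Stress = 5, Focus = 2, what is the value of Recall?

-6

Under do(Stress = 5, Focus = 2), each intervened variable's structural equation is replaced by its fixed value.
Score = -2*Sleep - 2*Stress + Focus  [with Sleep=-2, Stress=5, Focus=2]  = -4
Mood = -3*Score + Sleep - 3  [with Score=-4, Sleep=-2]  = 7
Recall = -Mood + 1  [with Mood=7]  = -6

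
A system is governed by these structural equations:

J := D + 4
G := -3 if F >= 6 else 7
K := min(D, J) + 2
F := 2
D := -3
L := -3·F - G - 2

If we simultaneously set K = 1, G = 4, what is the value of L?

-12

Setting K = 1, G = 4 by intervention discards those variables' equations.
L = -3·F - G - 2  [with F=2, G=4]  = -12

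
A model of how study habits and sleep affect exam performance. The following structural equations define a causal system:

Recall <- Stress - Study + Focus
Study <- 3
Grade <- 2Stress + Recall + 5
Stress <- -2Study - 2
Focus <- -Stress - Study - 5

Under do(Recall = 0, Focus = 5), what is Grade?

-11

The joint intervention fixes Recall = 0, Focus = 5, removing each variable's own equation.
Stress = -2Study - 2  [with Study=3]  = -8
Grade = 2Stress + Recall + 5  [with Stress=-8, Recall=0]  = -11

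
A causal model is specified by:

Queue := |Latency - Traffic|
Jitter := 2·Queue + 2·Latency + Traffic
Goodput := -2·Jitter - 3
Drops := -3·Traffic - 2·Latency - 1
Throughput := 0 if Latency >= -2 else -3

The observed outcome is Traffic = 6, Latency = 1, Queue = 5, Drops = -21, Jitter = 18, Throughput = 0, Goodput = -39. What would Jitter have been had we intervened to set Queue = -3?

do(Queue=-3) replaces the equation Queue := |Latency - Traffic| with the constant Queue = -3.
Jitter = 2·Queue + 2·Latency + Traffic  [with Queue=-3, Latency=1, Traffic=6]  = 2

2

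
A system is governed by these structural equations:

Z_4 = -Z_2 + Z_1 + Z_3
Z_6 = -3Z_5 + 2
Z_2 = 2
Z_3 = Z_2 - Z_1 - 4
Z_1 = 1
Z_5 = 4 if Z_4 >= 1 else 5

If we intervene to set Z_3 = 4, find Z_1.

1

Under do(Z_3=4), the mechanism Z_3 = Z_2 - Z_1 - 4 is discarded; Z_3 is fixed at 4.
Z_1 is not downstream of the intervention, so its value is determined by the original equations.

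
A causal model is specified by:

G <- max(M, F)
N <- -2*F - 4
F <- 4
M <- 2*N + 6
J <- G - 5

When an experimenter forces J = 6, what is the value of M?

-18

do(J=6) replaces the equation J <- G - 5 with the constant J = 6.
M is not downstream of the intervention, so its value is determined by the original equations.
N = -2*F - 4  [with F=4]  = -12
M = 2*N + 6  [with N=-12]  = -18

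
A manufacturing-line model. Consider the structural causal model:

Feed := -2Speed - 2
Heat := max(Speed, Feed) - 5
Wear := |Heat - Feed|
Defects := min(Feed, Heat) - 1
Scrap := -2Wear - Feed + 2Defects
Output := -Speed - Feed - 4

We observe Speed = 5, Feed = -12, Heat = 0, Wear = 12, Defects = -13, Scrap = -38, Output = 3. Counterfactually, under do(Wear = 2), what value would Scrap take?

-18

Under do(Wear=2), the mechanism Wear := |Heat - Feed| is discarded; Wear is fixed at 2.
Feed = -2Speed - 2  [with Speed=5]  = -12
Heat = max(Speed, Feed) - 5  [with Speed=5, Feed=-12]  = 0
Defects = min(Feed, Heat) - 1  [with Feed=-12, Heat=0]  = -13
Scrap = -2Wear - Feed + 2Defects  [with Wear=2, Feed=-12, Defects=-13]  = -18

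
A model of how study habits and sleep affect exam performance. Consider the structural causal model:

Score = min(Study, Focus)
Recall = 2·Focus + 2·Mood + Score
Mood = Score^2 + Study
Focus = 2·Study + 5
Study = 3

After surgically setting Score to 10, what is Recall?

do(Score=10) replaces the equation Score = min(Study, Focus) with the constant Score = 10.
Focus = 2·Study + 5  [with Study=3]  = 11
Mood = Score^2 + Study  [with Score=10, Study=3]  = 103
Recall = 2·Focus + 2·Mood + Score  [with Focus=11, Mood=103, Score=10]  = 238

238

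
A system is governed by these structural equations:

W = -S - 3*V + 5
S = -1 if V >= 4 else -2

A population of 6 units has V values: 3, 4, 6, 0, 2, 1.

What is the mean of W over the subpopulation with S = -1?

-9

Observing S=-1 restricts to units where S's equation naturally yields -1: V ∈ {4, 6}. In that subpopulation W = -6, -12, mean -9.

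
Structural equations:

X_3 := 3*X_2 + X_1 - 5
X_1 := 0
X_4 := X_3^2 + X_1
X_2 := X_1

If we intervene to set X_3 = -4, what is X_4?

16

The intervention breaks the incoming arrows to X_3: X_3 := 3*X_2 + X_1 - 5 no longer applies, and X_3 = -4.
X_4 = X_3^2 + X_1  [with X_3=-4, X_1=0]  = 16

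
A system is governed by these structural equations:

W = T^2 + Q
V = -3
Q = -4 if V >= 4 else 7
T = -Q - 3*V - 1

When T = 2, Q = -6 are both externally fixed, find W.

-2

The joint intervention fixes T = 2, Q = -6, removing each variable's own equation.
W = T^2 + Q  [with T=2, Q=-6]  = -2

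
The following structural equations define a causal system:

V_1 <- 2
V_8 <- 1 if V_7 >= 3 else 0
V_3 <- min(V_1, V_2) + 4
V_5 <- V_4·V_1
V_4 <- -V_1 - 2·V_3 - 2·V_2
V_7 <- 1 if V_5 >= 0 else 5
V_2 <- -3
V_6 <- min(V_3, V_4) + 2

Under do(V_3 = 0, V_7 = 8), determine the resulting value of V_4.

The joint intervention fixes V_3 = 0, V_7 = 8, removing each variable's own equation.
V_4 = -V_1 - 2·V_3 - 2·V_2  [with V_1=2, V_3=0, V_2=-3]  = 4

4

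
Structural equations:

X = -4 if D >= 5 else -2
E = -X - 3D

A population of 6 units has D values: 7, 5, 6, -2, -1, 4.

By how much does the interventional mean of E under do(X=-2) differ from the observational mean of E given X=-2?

Under do(X=-2), X's equation is replaced by X=-2 for every unit. Per-unit E: -19, -13, -16, 8, 5, -10. Mean = -7.5.
Conditioning on X=-2 selects the 3 unit(s) with D ∈ {-2, -1, 4}. Their E values: 8, 5, -10. Mean = 1.
Difference = -7.5 − 1 = -8.5.

-8.5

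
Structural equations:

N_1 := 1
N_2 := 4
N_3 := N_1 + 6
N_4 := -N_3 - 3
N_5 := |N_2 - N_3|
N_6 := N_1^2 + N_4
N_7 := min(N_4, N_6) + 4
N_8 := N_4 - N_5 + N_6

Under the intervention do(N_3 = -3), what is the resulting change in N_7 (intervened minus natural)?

The intervention breaks the incoming arrows to N_3: N_3 := N_1 + 6 no longer applies, and N_3 = -3.
N_4 = -N_3 - 3  [with N_3=-3]  = 0
N_6 = N_1^2 + N_4  [with N_1=1, N_4=0]  = 1
N_7 = min(N_4, N_6) + 4  [with N_4=0, N_6=1]  = 4
Without intervention: N_3 = N_1 + 6  [with N_1=1]  = 7; N_4 = -N_3 - 3  [with N_3=7]  = -10; N_6 = N_1^2 + N_4  [with N_1=1, N_4=-10]  = -9; N_7 = min(N_4, N_6) + 4  [with N_4=-10, N_6=-9]  = -6.
Change = 4 − (-6) = 10.

10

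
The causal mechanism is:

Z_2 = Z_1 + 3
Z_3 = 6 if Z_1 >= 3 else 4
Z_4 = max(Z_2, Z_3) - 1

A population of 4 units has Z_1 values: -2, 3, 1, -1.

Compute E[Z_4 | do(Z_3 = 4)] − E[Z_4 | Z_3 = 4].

Under do(Z_3=4), Z_3's equation is replaced by Z_3=4 for every unit. Per-unit Z_4: 3, 5, 3, 3. Mean = 3.5.
Observing Z_3=4 restricts to units where Z_3's equation naturally yields 4: Z_1 ∈ {-2, 1, -1}. In that subpopulation Z_4 = 3, 3, 3, mean 3.
Difference = 3.5 − 3 = 0.5.

0.5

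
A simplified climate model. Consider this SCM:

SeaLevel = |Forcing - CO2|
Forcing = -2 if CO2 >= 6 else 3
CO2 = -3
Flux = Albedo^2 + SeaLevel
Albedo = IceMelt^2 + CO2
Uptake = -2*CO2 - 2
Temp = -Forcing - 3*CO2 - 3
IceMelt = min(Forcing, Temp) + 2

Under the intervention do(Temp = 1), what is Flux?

The intervention breaks the incoming arrows to Temp: Temp = -Forcing - 3*CO2 - 3 no longer applies, and Temp = 1.
Forcing = -2 if CO2 >= 6 else 3  [with CO2=-3]  = 3
IceMelt = min(Forcing, Temp) + 2  [with Forcing=3, Temp=1]  = 3
Albedo = IceMelt^2 + CO2  [with IceMelt=3, CO2=-3]  = 6
SeaLevel = |Forcing - CO2|  [with Forcing=3, CO2=-3]  = 6
Flux = Albedo^2 + SeaLevel  [with Albedo=6, SeaLevel=6]  = 42

42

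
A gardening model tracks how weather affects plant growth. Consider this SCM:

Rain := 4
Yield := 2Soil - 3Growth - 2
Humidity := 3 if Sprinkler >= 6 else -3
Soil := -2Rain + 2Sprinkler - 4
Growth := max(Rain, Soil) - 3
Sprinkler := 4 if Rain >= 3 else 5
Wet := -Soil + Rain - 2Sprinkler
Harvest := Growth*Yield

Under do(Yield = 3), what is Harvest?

3

do(Yield=3) replaces the equation Yield := 2Soil - 3Growth - 2 with the constant Yield = 3.
Sprinkler = 4 if Rain >= 3 else 5  [with Rain=4]  = 4
Soil = -2Rain + 2Sprinkler - 4  [with Rain=4, Sprinkler=4]  = -4
Growth = max(Rain, Soil) - 3  [with Rain=4, Soil=-4]  = 1
Harvest = Growth*Yield  [with Growth=1, Yield=3]  = 3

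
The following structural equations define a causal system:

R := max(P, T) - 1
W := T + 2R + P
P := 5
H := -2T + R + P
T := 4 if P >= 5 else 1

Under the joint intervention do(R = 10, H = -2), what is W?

Setting R = 10, H = -2 by intervention discards those variables' equations.
T = 4 if P >= 5 else 1  [with P=5]  = 4
W = T + 2R + P  [with T=4, R=10, P=5]  = 29

29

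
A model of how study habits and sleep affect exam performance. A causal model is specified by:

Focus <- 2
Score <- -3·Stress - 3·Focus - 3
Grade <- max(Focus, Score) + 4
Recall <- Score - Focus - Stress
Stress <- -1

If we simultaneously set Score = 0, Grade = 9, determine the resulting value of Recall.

The joint intervention fixes Score = 0, Grade = 9, removing each variable's own equation.
Recall = Score - Focus - Stress  [with Score=0, Focus=2, Stress=-1]  = -1

-1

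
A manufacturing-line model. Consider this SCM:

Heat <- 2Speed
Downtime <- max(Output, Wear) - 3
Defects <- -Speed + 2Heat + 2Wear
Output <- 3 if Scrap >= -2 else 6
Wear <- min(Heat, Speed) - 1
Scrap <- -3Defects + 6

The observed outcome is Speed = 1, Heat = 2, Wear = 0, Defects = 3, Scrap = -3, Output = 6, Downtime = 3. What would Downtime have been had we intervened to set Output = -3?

Intervening sets Output = -3 and removes its equation (Output <- 3 if Scrap >= -2 else 6).
Heat = 2Speed  [with Speed=1]  = 2
Wear = min(Heat, Speed) - 1  [with Heat=2, Speed=1]  = 0
Downtime = max(Output, Wear) - 3  [with Output=-3, Wear=0]  = -3

-3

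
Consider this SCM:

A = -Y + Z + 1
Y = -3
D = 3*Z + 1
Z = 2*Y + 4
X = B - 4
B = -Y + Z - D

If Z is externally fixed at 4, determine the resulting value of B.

Under do(Z=4), the mechanism Z = 2*Y + 4 is discarded; Z is fixed at 4.
D = 3*Z + 1  [with Z=4]  = 13
B = -Y + Z - D  [with Y=-3, Z=4, D=13]  = -6

-6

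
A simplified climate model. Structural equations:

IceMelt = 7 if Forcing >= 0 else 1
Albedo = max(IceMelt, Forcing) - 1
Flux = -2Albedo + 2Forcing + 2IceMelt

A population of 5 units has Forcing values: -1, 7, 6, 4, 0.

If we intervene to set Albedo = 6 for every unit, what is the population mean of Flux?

6

The intervention sets Albedo=6 in all 5 units regardless of Forcing. Recomputing Flux per unit gives -12, 16, 14, 10, 2; average 6.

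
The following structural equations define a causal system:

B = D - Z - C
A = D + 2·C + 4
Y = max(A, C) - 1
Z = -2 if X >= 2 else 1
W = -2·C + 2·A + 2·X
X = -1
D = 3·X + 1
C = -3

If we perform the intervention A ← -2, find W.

The intervention breaks the incoming arrows to A: A = D + 2·C + 4 no longer applies, and A = -2.
W = -2·C + 2·A + 2·X  [with C=-3, A=-2, X=-1]  = 0

0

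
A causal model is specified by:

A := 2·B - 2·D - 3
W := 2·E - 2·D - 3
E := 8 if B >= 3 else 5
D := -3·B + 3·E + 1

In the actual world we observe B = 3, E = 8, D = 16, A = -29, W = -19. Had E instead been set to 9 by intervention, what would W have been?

do(E=9) replaces the equation E := 8 if B >= 3 else 5 with the constant E = 9.
D = -3·B + 3·E + 1  [with B=3, E=9]  = 19
W = 2·E - 2·D - 3  [with E=9, D=19]  = -23

-23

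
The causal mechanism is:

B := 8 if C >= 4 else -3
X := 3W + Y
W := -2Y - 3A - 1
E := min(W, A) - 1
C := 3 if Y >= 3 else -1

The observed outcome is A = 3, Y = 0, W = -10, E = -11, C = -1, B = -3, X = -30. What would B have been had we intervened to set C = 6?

The intervention breaks the incoming arrows to C: C := 3 if Y >= 3 else -1 no longer applies, and C = 6.
B = 8 if C >= 4 else -3  [with C=6]  = 8

8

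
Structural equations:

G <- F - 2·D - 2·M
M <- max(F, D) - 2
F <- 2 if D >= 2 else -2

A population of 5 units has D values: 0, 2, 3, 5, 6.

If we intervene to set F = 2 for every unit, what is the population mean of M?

1.6

Under do(F=2), F's equation is replaced by F=2 for every unit. Per-unit M: 0, 0, 1, 3, 4. Mean = 1.6.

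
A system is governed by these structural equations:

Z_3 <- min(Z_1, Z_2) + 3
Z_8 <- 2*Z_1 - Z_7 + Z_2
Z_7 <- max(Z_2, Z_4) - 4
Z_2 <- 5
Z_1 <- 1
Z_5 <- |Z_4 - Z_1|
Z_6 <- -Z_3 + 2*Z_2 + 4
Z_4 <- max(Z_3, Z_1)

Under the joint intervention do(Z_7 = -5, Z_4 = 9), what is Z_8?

12

The joint intervention fixes Z_7 = -5, Z_4 = 9, removing each variable's own equation.
Z_8 = 2*Z_1 - Z_7 + Z_2  [with Z_1=1, Z_7=-5, Z_2=5]  = 12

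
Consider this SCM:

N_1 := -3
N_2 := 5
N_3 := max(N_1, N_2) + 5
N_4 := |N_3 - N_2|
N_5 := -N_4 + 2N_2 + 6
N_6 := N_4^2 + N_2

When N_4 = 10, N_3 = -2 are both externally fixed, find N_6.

105

The joint intervention fixes N_4 = 10, N_3 = -2, removing each variable's own equation.
N_6 = N_4^2 + N_2  [with N_4=10, N_2=5]  = 105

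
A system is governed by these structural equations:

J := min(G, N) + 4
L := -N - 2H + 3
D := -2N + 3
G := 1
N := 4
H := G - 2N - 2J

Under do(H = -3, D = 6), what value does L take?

5

The joint intervention fixes H = -3, D = 6, removing each variable's own equation.
L = -N - 2H + 3  [with N=4, H=-3]  = 5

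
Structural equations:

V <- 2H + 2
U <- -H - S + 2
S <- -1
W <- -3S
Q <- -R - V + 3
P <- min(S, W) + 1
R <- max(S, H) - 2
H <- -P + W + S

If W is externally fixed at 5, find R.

2

Under do(W=5), the mechanism W <- -3S is discarded; W is fixed at 5.
P = min(S, W) + 1  [with S=-1, W=5]  = 0
H = -P + W + S  [with P=0, W=5, S=-1]  = 4
R = max(S, H) - 2  [with S=-1, H=4]  = 2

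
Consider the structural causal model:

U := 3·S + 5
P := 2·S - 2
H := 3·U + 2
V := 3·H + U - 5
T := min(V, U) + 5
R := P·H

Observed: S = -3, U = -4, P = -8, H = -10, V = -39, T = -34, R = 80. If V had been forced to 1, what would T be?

The intervention breaks the incoming arrows to V: V := 3·H + U - 5 no longer applies, and V = 1.
U = 3·S + 5  [with S=-3]  = -4
T = min(V, U) + 5  [with V=1, U=-4]  = 1

1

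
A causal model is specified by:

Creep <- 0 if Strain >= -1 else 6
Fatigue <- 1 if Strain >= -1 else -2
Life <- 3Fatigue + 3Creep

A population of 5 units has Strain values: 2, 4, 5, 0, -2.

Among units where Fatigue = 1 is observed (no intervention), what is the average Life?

3

Conditioning on Fatigue=1 selects the 4 unit(s) with Strain ∈ {2, 4, 5, 0}. Their Life values: 3, 3, 3, 3. Mean = 3.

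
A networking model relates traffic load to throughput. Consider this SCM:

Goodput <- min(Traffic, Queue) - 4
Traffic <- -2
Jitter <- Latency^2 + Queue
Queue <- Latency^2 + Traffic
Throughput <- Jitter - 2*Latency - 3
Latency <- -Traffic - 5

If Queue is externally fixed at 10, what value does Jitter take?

19

The intervention breaks the incoming arrows to Queue: Queue <- Latency^2 + Traffic no longer applies, and Queue = 10.
Latency = -Traffic - 5  [with Traffic=-2]  = -3
Jitter = Latency^2 + Queue  [with Latency=-3, Queue=10]  = 19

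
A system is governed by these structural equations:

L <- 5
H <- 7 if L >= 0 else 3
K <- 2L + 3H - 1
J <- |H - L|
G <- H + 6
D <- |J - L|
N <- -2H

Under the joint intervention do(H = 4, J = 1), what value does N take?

-8

Setting H = 4, J = 1 by intervention discards those variables' equations.
N = -2H  [with H=4]  = -8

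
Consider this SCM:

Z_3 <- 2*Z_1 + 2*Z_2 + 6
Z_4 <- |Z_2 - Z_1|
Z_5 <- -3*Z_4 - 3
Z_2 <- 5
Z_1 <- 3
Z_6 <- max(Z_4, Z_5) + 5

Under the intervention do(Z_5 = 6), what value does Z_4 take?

The intervention breaks the incoming arrows to Z_5: Z_5 <- -3*Z_4 - 3 no longer applies, and Z_5 = 6.
Since Z_4 is not a descendant of the intervened variable, it is unaffected.
Z_4 = |Z_2 - Z_1|  [with Z_2=5, Z_1=3]  = 2

2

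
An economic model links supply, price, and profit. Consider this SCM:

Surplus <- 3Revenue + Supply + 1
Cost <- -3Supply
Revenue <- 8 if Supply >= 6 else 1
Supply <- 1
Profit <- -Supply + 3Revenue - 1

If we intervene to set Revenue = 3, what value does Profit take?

The intervention breaks the incoming arrows to Revenue: Revenue <- 8 if Supply >= 6 else 1 no longer applies, and Revenue = 3.
Profit = -Supply + 3Revenue - 1  [with Supply=1, Revenue=3]  = 7

7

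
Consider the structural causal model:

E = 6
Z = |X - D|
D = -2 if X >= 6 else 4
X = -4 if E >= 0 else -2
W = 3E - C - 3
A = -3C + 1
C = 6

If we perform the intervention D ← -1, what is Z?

3

The intervention breaks the incoming arrows to D: D = -2 if X >= 6 else 4 no longer applies, and D = -1.
X = -4 if E >= 0 else -2  [with E=6]  = -4
Z = |X - D|  [with X=-4, D=-1]  = 3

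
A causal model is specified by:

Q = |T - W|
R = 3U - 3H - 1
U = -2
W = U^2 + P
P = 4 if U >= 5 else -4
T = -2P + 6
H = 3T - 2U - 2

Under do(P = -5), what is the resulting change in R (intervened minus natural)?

Under do(P=-5), the mechanism P = 4 if U >= 5 else -4 is discarded; P is fixed at -5.
T = -2P + 6  [with P=-5]  = 16
H = 3T - 2U - 2  [with T=16, U=-2]  = 50
R = 3U - 3H - 1  [with U=-2, H=50]  = -157
Without intervention: P = 4 if U >= 5 else -4  [with U=-2]  = -4; T = -2P + 6  [with P=-4]  = 14; H = 3T - 2U - 2  [with T=14, U=-2]  = 44; R = 3U - 3H - 1  [with U=-2, H=44]  = -139.
Change = -157 − (-139) = -18.

-18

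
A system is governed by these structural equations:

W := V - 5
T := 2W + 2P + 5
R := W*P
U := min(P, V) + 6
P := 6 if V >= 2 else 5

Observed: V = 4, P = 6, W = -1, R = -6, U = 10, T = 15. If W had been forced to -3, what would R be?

-18

The intervention breaks the incoming arrows to W: W := V - 5 no longer applies, and W = -3.
P = 6 if V >= 2 else 5  [with V=4]  = 6
R = W*P  [with W=-3, P=6]  = -18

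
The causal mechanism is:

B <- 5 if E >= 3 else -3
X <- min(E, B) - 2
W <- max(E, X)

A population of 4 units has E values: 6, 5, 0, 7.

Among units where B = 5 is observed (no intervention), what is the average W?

6

Observing B=5 restricts to units where B's equation naturally yields 5: E ∈ {6, 5, 7}. In that subpopulation W = 6, 5, 7, mean 6.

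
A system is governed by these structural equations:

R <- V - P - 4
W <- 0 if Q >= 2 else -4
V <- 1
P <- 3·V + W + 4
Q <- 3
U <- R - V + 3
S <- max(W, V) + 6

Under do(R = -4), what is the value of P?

7

The intervention breaks the incoming arrows to R: R <- V - P - 4 no longer applies, and R = -4.
Since P is not a descendant of the intervened variable, it is unaffected.
W = 0 if Q >= 2 else -4  [with Q=3]  = 0
P = 3·V + W + 4  [with V=1, W=0]  = 7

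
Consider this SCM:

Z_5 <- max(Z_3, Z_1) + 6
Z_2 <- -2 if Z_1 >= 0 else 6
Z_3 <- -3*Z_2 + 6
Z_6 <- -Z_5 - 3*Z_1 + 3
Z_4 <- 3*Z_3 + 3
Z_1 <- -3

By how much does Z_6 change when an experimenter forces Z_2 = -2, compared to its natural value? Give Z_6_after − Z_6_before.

Under do(Z_2=-2), the mechanism Z_2 <- -2 if Z_1 >= 0 else 6 is discarded; Z_2 is fixed at -2.
Z_3 = -3*Z_2 + 6  [with Z_2=-2]  = 12
Z_5 = max(Z_3, Z_1) + 6  [with Z_3=12, Z_1=-3]  = 18
Z_6 = -Z_5 - 3*Z_1 + 3  [with Z_5=18, Z_1=-3]  = -6
Without intervention: Z_2 = -2 if Z_1 >= 0 else 6  [with Z_1=-3]  = 6; Z_3 = -3*Z_2 + 6  [with Z_2=6]  = -12; Z_5 = max(Z_3, Z_1) + 6  [with Z_3=-12, Z_1=-3]  = 3; Z_6 = -Z_5 - 3*Z_1 + 3  [with Z_5=3, Z_1=-3]  = 9.
Change = -6 − 9 = -15.

-15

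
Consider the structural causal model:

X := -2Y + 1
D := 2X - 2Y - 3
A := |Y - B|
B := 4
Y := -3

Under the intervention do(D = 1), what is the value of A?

7

The intervention breaks the incoming arrows to D: D := 2X - 2Y - 3 no longer applies, and D = 1.
Since A is not a descendant of the intervened variable, it is unaffected.
A = |Y - B|  [with Y=-3, B=4]  = 7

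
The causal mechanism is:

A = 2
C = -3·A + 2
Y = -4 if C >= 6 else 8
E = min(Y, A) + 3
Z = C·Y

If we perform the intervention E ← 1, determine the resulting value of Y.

8

Under do(E=1), the mechanism E = min(Y, A) + 3 is discarded; E is fixed at 1.
Since Y is not a descendant of the intervened variable, it is unaffected.
C = -3·A + 2  [with A=2]  = -4
Y = -4 if C >= 6 else 8  [with C=-4]  = 8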